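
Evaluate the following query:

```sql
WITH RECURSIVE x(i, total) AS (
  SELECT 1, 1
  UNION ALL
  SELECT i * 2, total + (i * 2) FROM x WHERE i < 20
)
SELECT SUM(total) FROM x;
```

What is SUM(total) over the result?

Base: i=1, total=1.
Iteration 1: 1 < 20 holds -> i = 1 * 2 = 2, total = 1 + 2 = 3.
Iteration 2: 2 < 20 holds -> i = 2 * 2 = 4, total = 3 + 4 = 7.
Iteration 3: 4 < 20 holds -> i = 4 * 2 = 8, total = 7 + 8 = 15.
Iteration 4: 8 < 20 holds -> i = 8 * 2 = 16, total = 15 + 16 = 31.
Iteration 5: 16 < 20 holds -> i = 16 * 2 = 32, total = 31 + 32 = 63.
Iteration 6: 32 < 20 fails; recursion stops.
SUM(total) = 1 + 3 + 7 + 15 + 31 + 63 = 120.

120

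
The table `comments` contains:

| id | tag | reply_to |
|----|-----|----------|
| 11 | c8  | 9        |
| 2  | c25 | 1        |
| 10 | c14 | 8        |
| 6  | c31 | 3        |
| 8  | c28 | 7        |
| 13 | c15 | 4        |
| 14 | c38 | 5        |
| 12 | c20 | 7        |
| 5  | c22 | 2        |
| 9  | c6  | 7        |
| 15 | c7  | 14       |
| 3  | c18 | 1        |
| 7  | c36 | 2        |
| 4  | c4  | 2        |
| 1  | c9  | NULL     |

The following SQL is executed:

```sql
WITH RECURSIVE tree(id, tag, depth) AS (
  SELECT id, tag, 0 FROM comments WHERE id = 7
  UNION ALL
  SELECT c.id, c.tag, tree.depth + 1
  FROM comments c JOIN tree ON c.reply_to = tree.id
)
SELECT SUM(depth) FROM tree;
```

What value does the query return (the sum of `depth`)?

Base: id=7 (c36) at depth 0.
Iteration 1: rows with reply_to in {7} -> c28 (id 8, depth 1), c6 (id 9, depth 1), c20 (id 12, depth 1).
Iteration 2: rows with reply_to in {8,9,12} -> c14 (id 10, depth 2), c8 (id 11, depth 2).
Iteration 3: no rows with reply_to in {10,11}; recursion stops.
SUM(depth) = 0 + 1 + 1 + 1 + 2 + 2 = 7.

7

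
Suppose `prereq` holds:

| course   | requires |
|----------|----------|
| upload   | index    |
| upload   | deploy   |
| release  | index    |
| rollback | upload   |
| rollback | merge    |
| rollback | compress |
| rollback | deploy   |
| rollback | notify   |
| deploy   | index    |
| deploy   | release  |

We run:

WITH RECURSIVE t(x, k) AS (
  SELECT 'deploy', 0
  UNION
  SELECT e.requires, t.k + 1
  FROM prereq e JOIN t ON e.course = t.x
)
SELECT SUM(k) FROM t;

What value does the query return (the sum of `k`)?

4

Base: (deploy, k=0).
Iteration 1: edges from {deploy} -> (index, k=1), (release, k=1).
Iteration 2: edges from {index,release} -> (index, k=2).
Iteration 3: no outgoing edges from {index}; recursion stops.
SUM(k) = 0 + 1 + 1 + 2 = 4.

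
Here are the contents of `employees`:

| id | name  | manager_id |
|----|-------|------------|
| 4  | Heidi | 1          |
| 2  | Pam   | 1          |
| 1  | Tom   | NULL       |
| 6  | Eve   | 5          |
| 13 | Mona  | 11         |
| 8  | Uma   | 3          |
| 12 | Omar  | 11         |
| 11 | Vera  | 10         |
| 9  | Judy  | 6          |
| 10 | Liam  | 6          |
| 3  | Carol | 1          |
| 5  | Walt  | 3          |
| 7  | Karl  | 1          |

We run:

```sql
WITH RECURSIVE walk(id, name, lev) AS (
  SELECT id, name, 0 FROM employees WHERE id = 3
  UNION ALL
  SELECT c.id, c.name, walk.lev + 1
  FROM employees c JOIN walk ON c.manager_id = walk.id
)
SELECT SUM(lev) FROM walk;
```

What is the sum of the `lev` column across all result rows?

Base: id=3 (Carol) at lev 0.
Iteration 1: rows with manager_id in {3} -> Walt (id 5, lev 1), Uma (id 8, lev 1).
Iteration 2: rows with manager_id in {5,8} -> Eve (id 6, lev 2).
Iteration 3: rows with manager_id in {6} -> Judy (id 9, lev 3), Liam (id 10, lev 3).
Iteration 4: rows with manager_id in {9,10} -> Vera (id 11, lev 4).
Iteration 5: rows with manager_id in {11} -> Omar (id 12, lev 5), Mona (id 13, lev 5).
Iteration 6: no rows with manager_id in {12,13}; recursion stops.
SUM(lev) = 0 + 1 + 1 + 2 + 3 + 3 + 4 + 5 + 5 = 24.

24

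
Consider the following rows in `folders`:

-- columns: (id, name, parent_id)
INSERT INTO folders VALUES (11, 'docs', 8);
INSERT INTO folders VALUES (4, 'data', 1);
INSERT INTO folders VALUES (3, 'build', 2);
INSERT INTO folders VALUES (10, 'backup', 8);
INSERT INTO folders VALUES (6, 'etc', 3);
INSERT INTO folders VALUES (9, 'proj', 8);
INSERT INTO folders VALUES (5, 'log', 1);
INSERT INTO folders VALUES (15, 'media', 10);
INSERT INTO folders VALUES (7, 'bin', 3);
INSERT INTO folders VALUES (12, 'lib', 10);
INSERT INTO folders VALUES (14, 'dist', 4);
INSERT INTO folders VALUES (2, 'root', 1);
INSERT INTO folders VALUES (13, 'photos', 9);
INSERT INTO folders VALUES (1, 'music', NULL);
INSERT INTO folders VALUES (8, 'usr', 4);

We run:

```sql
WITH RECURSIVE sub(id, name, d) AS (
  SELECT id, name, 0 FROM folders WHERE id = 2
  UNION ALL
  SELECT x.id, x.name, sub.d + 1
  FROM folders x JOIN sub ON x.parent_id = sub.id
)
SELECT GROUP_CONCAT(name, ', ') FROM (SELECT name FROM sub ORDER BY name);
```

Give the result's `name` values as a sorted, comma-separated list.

Base: id=2 (root) at d 0.
Iteration 1: rows with parent_id in {2} -> build (id 3, d 1).
Iteration 2: rows with parent_id in {3} -> etc (id 6, d 2), bin (id 7, d 2).
Iteration 3: no rows with parent_id in {6,7}; recursion stops.

bin, build, etc, root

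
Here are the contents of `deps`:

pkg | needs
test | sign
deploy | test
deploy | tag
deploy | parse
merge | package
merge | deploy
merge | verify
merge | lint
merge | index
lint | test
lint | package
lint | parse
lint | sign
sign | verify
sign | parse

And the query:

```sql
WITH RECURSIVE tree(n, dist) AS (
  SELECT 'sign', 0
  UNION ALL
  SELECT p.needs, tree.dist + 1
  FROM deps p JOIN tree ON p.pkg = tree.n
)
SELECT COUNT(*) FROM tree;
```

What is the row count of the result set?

3

Base: (sign, dist=0).
Iteration 1: edges from {sign} -> (parse, dist=1), (verify, dist=1).
Iteration 2: no outgoing edges from {parse,verify}; recursion stops.
Total rows emitted: 3.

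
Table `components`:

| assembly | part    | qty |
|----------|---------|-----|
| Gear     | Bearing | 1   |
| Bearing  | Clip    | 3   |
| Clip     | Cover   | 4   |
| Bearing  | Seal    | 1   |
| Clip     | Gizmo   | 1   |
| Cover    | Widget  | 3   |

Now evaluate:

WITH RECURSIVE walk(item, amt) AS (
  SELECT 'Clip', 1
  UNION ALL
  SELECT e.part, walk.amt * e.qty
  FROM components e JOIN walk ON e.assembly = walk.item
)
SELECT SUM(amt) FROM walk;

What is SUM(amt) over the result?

18

Base: (Clip, amt=1).
Iteration 1: components of {Clip} -> Cover = 1*4 = 4, Gizmo = 1*1 = 1.
Iteration 2: components of {Cover,Gizmo} -> Widget = 4*3 = 12.
Iteration 3: no further components; recursion stops.
SUM(amt) = 1 + 4 + 1 + 12 = 18.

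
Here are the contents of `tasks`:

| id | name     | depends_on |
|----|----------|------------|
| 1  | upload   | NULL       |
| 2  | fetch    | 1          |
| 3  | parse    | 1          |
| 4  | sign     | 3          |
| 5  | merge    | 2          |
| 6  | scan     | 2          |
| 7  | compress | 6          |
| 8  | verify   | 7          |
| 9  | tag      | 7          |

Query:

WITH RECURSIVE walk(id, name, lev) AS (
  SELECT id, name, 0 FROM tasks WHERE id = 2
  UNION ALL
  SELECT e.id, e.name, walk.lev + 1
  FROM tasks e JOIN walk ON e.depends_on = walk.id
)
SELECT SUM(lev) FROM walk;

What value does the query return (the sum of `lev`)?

Base: id=2 (fetch) at lev 0.
Iteration 1: rows with depends_on in {2} -> merge (id 5, lev 1), scan (id 6, lev 1).
Iteration 2: rows with depends_on in {5,6} -> compress (id 7, lev 2).
Iteration 3: rows with depends_on in {7} -> verify (id 8, lev 3), tag (id 9, lev 3).
Iteration 4: no rows with depends_on in {8,9}; recursion stops.
SUM(lev) = 0 + 1 + 1 + 2 + 3 + 3 = 10.

10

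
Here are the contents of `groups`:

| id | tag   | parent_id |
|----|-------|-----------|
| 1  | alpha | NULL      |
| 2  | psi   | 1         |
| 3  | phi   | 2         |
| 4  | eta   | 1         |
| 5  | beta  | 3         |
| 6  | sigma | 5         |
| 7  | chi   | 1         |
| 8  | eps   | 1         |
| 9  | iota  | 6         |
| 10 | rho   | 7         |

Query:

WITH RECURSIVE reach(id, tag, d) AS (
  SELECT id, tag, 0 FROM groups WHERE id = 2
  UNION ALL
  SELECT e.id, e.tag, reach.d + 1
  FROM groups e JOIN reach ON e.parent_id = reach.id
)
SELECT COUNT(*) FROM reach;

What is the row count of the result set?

5

Base: id=2 (psi) at d 0.
Iteration 1: rows with parent_id in {2} -> phi (id 3, d 1).
Iteration 2: rows with parent_id in {3} -> beta (id 5, d 2).
Iteration 3: rows with parent_id in {5} -> sigma (id 6, d 3).
Iteration 4: rows with parent_id in {6} -> iota (id 9, d 4).
Iteration 5: no rows with parent_id in {9}; recursion stops.
Total rows emitted: 5.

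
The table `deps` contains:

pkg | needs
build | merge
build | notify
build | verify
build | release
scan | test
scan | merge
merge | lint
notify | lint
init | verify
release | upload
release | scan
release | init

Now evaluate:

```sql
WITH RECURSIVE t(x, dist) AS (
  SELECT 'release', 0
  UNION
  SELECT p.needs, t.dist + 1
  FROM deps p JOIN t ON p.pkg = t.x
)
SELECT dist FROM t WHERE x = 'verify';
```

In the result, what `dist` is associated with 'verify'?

Base: (release, dist=0).
Iteration 1: edges from {release} -> (init, dist=1), (scan, dist=1), (upload, dist=1).
Iteration 2: edges from {init,scan,upload} -> (merge, dist=2), (test, dist=2), (verify, dist=2).
Iteration 3: edges from {merge,test,verify} -> (lint, dist=3).
Iteration 4: no outgoing edges from {lint}; recursion stops.

2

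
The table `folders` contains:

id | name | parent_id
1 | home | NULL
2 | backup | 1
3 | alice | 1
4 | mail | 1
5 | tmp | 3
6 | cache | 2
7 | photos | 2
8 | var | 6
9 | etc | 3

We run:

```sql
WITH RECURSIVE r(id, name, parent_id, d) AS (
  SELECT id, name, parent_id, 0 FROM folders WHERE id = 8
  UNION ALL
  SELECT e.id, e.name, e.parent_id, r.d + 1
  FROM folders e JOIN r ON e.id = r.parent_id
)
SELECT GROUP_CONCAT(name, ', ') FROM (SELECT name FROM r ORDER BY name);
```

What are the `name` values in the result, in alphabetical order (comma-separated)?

Base: id=8 (var), parent_id=6, d 0.
Iteration 1: join on id=6 -> cache (id 6, parent_id=2, d 1).
Iteration 2: join on id=2 -> backup (id 2, parent_id=1, d 2).
Iteration 3: join on id=1 -> home (id 1, parent_id=NULL, d 3).
Iteration 4: parent_id is NULL; no match; recursion stops.

backup, cache, home, var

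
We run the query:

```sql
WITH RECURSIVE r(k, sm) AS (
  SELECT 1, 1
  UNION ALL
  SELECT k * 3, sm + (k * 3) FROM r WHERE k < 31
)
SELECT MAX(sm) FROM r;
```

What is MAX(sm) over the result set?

121

Base: k=1, sm=1.
Iteration 1: 1 < 31 holds -> k = 1 * 3 = 3, sm = 1 + 3 = 4.
Iteration 2: 3 < 31 holds -> k = 3 * 3 = 9, sm = 4 + 9 = 13.
Iteration 3: 9 < 31 holds -> k = 9 * 3 = 27, sm = 13 + 27 = 40.
Iteration 4: 27 < 31 holds -> k = 27 * 3 = 81, sm = 40 + 81 = 121.
Iteration 5: 81 < 31 fails; recursion stops.
sm values: 1, 4, 13, 40, 121; the maximum is 121.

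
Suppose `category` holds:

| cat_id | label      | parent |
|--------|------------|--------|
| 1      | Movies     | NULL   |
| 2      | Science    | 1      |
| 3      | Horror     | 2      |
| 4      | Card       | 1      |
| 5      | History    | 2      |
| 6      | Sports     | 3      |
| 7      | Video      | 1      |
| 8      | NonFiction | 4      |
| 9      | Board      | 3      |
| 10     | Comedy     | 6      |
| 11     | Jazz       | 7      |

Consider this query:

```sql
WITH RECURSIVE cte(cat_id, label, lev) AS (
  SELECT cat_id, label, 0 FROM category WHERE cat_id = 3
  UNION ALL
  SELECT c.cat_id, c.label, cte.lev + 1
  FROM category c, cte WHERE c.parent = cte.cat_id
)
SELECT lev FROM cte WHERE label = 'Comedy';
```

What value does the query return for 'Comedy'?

2

Base: cat_id=3 (Horror) at lev 0.
Iteration 1: rows with parent in {3} -> Sports (id 6, lev 1), Board (id 9, lev 1).
Iteration 2: rows with parent in {6,9} -> Comedy (id 10, lev 2).
Iteration 3: no rows with parent in {10}; recursion stops.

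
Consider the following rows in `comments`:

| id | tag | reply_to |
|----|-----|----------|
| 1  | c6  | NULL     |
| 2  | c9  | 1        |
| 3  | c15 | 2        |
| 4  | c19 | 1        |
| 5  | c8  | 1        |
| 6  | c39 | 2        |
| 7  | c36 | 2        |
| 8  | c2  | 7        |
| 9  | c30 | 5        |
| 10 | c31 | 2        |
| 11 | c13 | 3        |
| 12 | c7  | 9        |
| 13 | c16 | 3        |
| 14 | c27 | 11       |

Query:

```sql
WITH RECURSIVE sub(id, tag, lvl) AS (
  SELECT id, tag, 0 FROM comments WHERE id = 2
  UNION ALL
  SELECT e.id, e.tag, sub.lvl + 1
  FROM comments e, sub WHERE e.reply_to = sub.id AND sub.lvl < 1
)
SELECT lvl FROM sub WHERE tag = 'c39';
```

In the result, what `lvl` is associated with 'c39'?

Base: id=2 (c9) at lvl 0.
Iteration 1: rows with reply_to in {2} -> c15 (id 3, lvl 1), c39 (id 6, lvl 1), c36 (id 7, lvl 1), c31 (id 10, lvl 1).
Iteration 2: lvl < 1 fails for all current rows; recursion stops.

1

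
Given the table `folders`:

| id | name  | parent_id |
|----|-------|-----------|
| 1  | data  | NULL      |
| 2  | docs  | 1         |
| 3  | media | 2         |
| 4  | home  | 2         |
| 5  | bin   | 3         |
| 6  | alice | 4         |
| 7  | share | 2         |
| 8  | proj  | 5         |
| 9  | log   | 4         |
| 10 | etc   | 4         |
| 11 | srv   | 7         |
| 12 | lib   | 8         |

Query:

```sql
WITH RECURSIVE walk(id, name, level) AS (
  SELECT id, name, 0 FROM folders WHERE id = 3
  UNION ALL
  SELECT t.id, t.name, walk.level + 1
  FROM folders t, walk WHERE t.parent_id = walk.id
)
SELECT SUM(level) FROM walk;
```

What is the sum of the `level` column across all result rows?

6

Base: id=3 (media) at level 0.
Iteration 1: rows with parent_id in {3} -> bin (id 5, level 1).
Iteration 2: rows with parent_id in {5} -> proj (id 8, level 2).
Iteration 3: rows with parent_id in {8} -> lib (id 12, level 3).
Iteration 4: no rows with parent_id in {12}; recursion stops.
SUM(level) = 0 + 1 + 2 + 3 = 6.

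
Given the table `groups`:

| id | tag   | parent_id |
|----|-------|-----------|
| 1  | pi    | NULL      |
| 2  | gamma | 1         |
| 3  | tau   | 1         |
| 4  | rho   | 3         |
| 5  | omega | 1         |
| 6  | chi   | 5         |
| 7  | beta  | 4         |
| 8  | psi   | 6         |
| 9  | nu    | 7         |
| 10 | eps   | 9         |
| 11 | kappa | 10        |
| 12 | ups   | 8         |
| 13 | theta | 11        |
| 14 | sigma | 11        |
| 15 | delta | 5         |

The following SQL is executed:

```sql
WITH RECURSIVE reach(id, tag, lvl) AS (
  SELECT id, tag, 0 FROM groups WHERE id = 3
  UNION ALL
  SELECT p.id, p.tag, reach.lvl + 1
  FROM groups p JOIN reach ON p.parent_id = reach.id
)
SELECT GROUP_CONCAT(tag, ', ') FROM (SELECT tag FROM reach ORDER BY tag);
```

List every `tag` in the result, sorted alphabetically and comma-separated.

Base: id=3 (tau) at lvl 0.
Iteration 1: rows with parent_id in {3} -> rho (id 4, lvl 1).
Iteration 2: rows with parent_id in {4} -> beta (id 7, lvl 2).
Iteration 3: rows with parent_id in {7} -> nu (id 9, lvl 3).
Iteration 4: rows with parent_id in {9} -> eps (id 10, lvl 4).
Iteration 5: rows with parent_id in {10} -> kappa (id 11, lvl 5).
Iteration 6: rows with parent_id in {11} -> theta (id 13, lvl 6), sigma (id 14, lvl 6).
Iteration 7: no rows with parent_id in {13,14}; recursion stops.

beta, eps, kappa, nu, rho, sigma, tau, theta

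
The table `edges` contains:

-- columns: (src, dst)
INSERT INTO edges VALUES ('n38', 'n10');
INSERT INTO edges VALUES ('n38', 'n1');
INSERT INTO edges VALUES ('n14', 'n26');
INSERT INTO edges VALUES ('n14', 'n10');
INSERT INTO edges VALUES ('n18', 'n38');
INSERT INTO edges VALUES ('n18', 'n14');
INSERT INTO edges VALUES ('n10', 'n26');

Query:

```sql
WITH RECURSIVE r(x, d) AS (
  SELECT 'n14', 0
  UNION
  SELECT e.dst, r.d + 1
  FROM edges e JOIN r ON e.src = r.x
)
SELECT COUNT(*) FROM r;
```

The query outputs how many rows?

4

Base: (n14, d=0).
Iteration 1: edges from {n14} -> (n10, d=1), (n26, d=1).
Iteration 2: edges from {n10,n26} -> (n26, d=2).
Iteration 3: no outgoing edges from {n26}; recursion stops.
Total rows emitted: 4.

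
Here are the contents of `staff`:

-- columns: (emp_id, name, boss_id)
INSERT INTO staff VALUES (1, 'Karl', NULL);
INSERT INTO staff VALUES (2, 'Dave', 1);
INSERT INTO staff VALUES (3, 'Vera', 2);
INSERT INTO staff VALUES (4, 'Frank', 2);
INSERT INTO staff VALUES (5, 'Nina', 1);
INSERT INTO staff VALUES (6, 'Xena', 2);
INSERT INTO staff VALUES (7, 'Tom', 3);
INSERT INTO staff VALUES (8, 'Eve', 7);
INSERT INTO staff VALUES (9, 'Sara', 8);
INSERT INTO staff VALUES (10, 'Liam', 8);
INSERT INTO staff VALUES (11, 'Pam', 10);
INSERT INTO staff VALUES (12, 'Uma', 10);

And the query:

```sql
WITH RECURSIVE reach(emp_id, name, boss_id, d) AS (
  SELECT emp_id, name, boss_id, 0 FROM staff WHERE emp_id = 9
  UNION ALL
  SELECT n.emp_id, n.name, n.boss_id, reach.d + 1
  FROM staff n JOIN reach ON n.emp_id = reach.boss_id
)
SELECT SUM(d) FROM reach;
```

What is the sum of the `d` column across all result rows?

Base: emp_id=9 (Sara), boss_id=8, d 0.
Iteration 1: join on emp_id=8 -> Eve (id 8, boss_id=7, d 1).
Iteration 2: join on emp_id=7 -> Tom (id 7, boss_id=3, d 2).
Iteration 3: join on emp_id=3 -> Vera (id 3, boss_id=2, d 3).
Iteration 4: join on emp_id=2 -> Dave (id 2, boss_id=1, d 4).
Iteration 5: join on emp_id=1 -> Karl (id 1, boss_id=NULL, d 5).
Iteration 6: boss_id is NULL; no match; recursion stops.
SUM(d) = 0 + 1 + 2 + 3 + 4 + 5 = 15.

15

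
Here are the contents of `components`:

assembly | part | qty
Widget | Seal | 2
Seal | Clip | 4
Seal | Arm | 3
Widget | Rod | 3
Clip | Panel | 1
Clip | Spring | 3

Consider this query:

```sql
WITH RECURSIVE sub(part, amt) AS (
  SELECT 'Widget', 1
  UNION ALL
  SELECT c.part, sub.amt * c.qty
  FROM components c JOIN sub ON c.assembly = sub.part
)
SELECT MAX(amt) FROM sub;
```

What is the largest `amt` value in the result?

Base: (Widget, amt=1).
Iteration 1: components of {Widget} -> Rod = 1*3 = 3, Seal = 1*2 = 2.
Iteration 2: components of {Rod,Seal} -> Arm = 2*3 = 6, Clip = 2*4 = 8.
Iteration 3: components of {Arm,Clip} -> Panel = 8*1 = 8, Spring = 8*3 = 24.
Iteration 4: no further components; recursion stops.
amt values: 1, 2, 3, 8, 6, 8, 24; the maximum is 24.

24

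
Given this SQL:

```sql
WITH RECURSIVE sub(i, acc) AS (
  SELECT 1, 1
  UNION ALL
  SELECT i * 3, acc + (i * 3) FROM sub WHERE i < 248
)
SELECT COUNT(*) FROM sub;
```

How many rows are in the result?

7

Base: i=1, acc=1.
Iteration 1: 1 < 248 holds -> i = 1 * 3 = 3, acc = 1 + 3 = 4.
Iteration 2: 3 < 248 holds -> i = 3 * 3 = 9, acc = 4 + 9 = 13.
Iteration 3: 9 < 248 holds -> i = 9 * 3 = 27, acc = 13 + 27 = 40.
Iteration 4: 27 < 248 holds -> i = 27 * 3 = 81, acc = 40 + 81 = 121.
Iteration 5: 81 < 248 holds -> i = 81 * 3 = 243, acc = 121 + 243 = 364.
Iteration 6: 243 < 248 holds -> i = 243 * 3 = 729, acc = 364 + 729 = 1093.
Iteration 7: 729 < 248 fails; recursion stops.
Total rows emitted: 7.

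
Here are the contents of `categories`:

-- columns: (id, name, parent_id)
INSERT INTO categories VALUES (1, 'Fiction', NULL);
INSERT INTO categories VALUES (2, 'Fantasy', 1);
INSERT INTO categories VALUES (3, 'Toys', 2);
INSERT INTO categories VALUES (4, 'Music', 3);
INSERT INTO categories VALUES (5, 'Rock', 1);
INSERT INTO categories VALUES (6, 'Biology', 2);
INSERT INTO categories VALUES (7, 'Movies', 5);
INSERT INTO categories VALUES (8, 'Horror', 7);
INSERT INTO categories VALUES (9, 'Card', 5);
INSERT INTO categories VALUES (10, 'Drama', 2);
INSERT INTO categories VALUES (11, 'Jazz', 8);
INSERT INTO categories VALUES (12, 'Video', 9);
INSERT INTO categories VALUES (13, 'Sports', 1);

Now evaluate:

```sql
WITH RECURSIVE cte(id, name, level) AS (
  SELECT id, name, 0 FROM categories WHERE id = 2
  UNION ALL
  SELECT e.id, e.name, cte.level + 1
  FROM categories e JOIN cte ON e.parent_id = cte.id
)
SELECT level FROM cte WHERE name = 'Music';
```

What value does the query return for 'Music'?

2

Base: id=2 (Fantasy) at level 0.
Iteration 1: rows with parent_id in {2} -> Toys (id 3, level 1), Biology (id 6, level 1), Drama (id 10, level 1).
Iteration 2: rows with parent_id in {3,6,10} -> Music (id 4, level 2).
Iteration 3: no rows with parent_id in {4}; recursion stops.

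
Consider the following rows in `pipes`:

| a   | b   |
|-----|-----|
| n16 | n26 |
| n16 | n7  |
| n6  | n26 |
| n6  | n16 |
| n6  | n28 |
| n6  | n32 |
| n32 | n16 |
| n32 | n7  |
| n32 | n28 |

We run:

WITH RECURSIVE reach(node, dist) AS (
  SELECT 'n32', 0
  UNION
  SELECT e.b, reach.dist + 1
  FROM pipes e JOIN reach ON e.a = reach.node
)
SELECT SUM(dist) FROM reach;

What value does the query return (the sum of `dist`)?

7

Base: (n32, dist=0).
Iteration 1: edges from {n32} -> (n16, dist=1), (n28, dist=1), (n7, dist=1).
Iteration 2: edges from {n16,n28,n7} -> (n26, dist=2), (n7, dist=2).
Iteration 3: no outgoing edges from {n26,n7}; recursion stops.
SUM(dist) = 0 + 1 + 1 + 1 + 2 + 2 = 7.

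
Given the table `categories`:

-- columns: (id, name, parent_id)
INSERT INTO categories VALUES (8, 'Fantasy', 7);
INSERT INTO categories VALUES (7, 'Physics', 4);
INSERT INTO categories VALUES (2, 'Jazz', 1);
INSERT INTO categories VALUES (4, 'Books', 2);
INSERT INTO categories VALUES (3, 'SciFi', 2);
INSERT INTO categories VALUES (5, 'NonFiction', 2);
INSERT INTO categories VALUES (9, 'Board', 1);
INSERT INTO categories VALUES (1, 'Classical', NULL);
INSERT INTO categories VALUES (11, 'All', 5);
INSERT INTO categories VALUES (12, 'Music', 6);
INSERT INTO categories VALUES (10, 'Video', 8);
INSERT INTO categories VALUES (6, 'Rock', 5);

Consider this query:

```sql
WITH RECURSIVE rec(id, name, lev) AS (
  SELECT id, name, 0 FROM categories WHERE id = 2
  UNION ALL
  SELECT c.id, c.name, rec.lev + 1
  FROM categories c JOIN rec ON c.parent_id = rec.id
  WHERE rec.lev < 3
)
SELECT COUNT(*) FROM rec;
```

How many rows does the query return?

Base: id=2 (Jazz) at lev 0.
Iteration 1: rows with parent_id in {2} -> SciFi (id 3, lev 1), Books (id 4, lev 1), NonFiction (id 5, lev 1).
Iteration 2: rows with parent_id in {3,4,5} -> Rock (id 6, lev 2), Physics (id 7, lev 2), All (id 11, lev 2).
Iteration 3: rows with parent_id in {6,7,11} -> Fantasy (id 8, lev 3), Music (id 12, lev 3).
Iteration 4: lev < 3 fails for all current rows; recursion stops.
Total rows emitted: 9.

9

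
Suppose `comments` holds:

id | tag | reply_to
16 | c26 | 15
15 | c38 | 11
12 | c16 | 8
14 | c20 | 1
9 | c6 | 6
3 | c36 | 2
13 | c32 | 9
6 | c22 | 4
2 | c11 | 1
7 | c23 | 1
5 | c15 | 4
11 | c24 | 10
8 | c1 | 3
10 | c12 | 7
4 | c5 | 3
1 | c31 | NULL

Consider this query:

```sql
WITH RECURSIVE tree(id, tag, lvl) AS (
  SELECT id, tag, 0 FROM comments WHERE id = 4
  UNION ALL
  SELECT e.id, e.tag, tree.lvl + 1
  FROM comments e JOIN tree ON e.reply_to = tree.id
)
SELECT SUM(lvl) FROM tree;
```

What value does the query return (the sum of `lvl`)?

Base: id=4 (c5) at lvl 0.
Iteration 1: rows with reply_to in {4} -> c15 (id 5, lvl 1), c22 (id 6, lvl 1).
Iteration 2: rows with reply_to in {5,6} -> c6 (id 9, lvl 2).
Iteration 3: rows with reply_to in {9} -> c32 (id 13, lvl 3).
Iteration 4: no rows with reply_to in {13}; recursion stops.
SUM(lvl) = 0 + 1 + 1 + 2 + 3 = 7.

7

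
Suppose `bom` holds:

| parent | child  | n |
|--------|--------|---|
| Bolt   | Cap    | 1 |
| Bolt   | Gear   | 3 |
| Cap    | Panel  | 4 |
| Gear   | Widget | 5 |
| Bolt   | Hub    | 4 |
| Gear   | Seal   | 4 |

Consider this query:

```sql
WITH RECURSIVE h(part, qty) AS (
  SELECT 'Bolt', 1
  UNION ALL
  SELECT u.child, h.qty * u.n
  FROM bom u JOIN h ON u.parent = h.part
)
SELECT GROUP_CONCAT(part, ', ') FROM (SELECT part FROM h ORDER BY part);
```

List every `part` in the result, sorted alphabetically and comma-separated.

Base: (Bolt, qty=1).
Iteration 1: components of {Bolt} -> Cap = 1*1 = 1, Gear = 1*3 = 3, Hub = 1*4 = 4.
Iteration 2: components of {Cap,Gear,Hub} -> Panel = 1*4 = 4, Seal = 3*4 = 12, Widget = 3*5 = 15.
Iteration 3: no further components; recursion stops.

Bolt, Cap, Gear, Hub, Panel, Seal, Widget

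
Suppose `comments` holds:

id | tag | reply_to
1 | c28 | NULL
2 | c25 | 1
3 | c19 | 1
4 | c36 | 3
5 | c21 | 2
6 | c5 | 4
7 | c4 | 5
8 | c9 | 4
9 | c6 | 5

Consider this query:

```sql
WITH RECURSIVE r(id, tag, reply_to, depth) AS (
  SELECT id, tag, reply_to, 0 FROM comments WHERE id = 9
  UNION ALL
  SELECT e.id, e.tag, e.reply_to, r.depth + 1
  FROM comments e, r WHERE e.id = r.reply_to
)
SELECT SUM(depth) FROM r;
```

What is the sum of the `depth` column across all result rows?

Base: id=9 (c6), reply_to=5, depth 0.
Iteration 1: join on id=5 -> c21 (id 5, reply_to=2, depth 1).
Iteration 2: join on id=2 -> c25 (id 2, reply_to=1, depth 2).
Iteration 3: join on id=1 -> c28 (id 1, reply_to=NULL, depth 3).
Iteration 4: reply_to is NULL; no match; recursion stops.
SUM(depth) = 0 + 1 + 2 + 3 = 6.

6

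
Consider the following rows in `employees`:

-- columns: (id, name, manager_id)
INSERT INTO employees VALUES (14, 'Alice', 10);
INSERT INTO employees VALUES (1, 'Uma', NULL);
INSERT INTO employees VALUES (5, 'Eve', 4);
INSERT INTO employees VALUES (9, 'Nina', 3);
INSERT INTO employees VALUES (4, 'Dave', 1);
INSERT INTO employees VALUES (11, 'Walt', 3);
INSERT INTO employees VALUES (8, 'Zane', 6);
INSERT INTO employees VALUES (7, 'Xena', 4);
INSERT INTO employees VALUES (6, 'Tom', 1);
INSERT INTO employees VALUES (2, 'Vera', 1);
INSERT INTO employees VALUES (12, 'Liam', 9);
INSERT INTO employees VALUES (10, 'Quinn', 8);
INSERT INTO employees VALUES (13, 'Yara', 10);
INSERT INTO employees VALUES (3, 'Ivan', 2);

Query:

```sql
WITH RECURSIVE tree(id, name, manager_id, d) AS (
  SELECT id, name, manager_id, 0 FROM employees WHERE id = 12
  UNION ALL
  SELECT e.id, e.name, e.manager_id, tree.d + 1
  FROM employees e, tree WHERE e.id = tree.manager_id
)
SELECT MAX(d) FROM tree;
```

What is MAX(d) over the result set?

Base: id=12 (Liam), manager_id=9, d 0.
Iteration 1: join on id=9 -> Nina (id 9, manager_id=3, d 1).
Iteration 2: join on id=3 -> Ivan (id 3, manager_id=2, d 2).
Iteration 3: join on id=2 -> Vera (id 2, manager_id=1, d 3).
Iteration 4: join on id=1 -> Uma (id 1, manager_id=NULL, d 4).
Iteration 5: manager_id is NULL; no match; recursion stops.
d values: 0, 1, 2, 3, 4; the maximum is 4.

4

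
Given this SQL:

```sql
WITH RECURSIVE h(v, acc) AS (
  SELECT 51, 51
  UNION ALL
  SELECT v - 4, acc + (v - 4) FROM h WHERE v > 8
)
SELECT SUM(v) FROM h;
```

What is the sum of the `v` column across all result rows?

Base: v=51, acc=51.
Iteration 1: 51 > 8 holds -> v = 51 - 4 = 47, acc = 51 + 47 = 98.
Iteration 2: 47 > 8 holds -> v = 47 - 4 = 43, acc = 98 + 43 = 141.
Iteration 3: 43 > 8 holds -> v = 43 - 4 = 39, acc = 141 + 39 = 180.
Iteration 4: 39 > 8 holds -> v = 39 - 4 = 35, acc = 180 + 35 = 215.
Iteration 5: 35 > 8 holds -> v = 35 - 4 = 31, acc = 215 + 31 = 246.
Iteration 6: 31 > 8 holds -> v = 31 - 4 = 27, acc = 246 + 27 = 273.
Iteration 7: 27 > 8 holds -> v = 27 - 4 = 23, acc = 273 + 23 = 296.
Iteration 8: 23 > 8 holds -> v = 23 - 4 = 19, acc = 296 + 19 = 315.
Iteration 9: 19 > 8 holds -> v = 19 - 4 = 15, acc = 315 + 15 = 330.
Iteration 10: 15 > 8 holds -> v = 15 - 4 = 11, acc = 330 + 11 = 341.
Iteration 11: 11 > 8 holds -> v = 11 - 4 = 7, acc = 341 + 7 = 348.
Iteration 12: 7 > 8 fails; recursion stops.
SUM(v) = 51 + 47 + 43 + 39 + 35 + 31 + 27 + 23 + 19 + 15 + 11 + 7 = 348.

348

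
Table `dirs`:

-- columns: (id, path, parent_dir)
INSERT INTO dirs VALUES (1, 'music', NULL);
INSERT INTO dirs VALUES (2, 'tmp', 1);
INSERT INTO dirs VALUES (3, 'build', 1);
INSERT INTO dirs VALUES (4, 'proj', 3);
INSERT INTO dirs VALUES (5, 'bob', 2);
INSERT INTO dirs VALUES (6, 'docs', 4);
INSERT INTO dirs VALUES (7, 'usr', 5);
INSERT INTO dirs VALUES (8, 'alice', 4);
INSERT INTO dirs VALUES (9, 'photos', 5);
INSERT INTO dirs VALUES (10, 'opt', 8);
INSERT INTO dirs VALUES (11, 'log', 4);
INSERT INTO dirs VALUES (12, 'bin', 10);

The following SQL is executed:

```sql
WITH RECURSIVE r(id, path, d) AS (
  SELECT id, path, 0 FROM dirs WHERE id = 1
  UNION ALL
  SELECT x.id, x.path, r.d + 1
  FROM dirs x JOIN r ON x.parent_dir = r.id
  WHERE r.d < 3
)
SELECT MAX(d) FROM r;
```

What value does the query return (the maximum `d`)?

Base: id=1 (music) at d 0.
Iteration 1: rows with parent_dir in {1} -> tmp (id 2, d 1), build (id 3, d 1).
Iteration 2: rows with parent_dir in {2,3} -> proj (id 4, d 2), bob (id 5, d 2).
Iteration 3: rows with parent_dir in {4,5} -> docs (id 6, d 3), usr (id 7, d 3), alice (id 8, d 3), photos (id 9, d 3), log (id 11, d 3).
Iteration 4: d < 3 fails for all current rows; recursion stops.
d values: 0, 1, 1, 2, 2, 3, 3, 3, 3, 3; the maximum is 3.

3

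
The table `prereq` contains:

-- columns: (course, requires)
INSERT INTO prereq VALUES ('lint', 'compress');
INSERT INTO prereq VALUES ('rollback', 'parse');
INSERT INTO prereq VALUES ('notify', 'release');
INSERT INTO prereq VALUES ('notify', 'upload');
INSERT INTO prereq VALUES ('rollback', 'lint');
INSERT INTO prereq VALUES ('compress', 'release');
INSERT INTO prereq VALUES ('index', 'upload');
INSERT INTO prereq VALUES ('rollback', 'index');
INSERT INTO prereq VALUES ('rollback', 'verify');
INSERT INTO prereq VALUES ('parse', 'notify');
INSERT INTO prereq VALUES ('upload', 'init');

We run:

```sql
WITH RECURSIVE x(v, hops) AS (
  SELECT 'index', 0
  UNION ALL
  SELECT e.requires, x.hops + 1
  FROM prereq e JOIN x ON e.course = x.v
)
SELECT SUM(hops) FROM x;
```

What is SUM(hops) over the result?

3

Base: (index, hops=0).
Iteration 1: edges from {index} -> (upload, hops=1).
Iteration 2: edges from {upload} -> (init, hops=2).
Iteration 3: no outgoing edges from {init}; recursion stops.
SUM(hops) = 0 + 1 + 2 = 3.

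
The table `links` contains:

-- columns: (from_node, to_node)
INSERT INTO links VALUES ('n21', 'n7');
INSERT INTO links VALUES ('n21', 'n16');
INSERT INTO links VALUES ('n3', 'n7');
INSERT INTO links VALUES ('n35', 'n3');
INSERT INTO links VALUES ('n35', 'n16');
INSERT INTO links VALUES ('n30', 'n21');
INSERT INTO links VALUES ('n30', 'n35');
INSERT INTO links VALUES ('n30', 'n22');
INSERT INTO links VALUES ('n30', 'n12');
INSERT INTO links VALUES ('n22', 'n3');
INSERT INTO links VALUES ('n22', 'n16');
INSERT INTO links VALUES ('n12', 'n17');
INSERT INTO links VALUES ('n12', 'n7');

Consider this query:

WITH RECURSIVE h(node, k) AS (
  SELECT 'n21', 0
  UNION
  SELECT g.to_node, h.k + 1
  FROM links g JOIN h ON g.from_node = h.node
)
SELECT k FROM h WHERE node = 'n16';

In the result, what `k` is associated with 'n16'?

1

Base: (n21, k=0).
Iteration 1: edges from {n21} -> (n16, k=1), (n7, k=1).
Iteration 2: no outgoing edges from {n16,n7}; recursion stops.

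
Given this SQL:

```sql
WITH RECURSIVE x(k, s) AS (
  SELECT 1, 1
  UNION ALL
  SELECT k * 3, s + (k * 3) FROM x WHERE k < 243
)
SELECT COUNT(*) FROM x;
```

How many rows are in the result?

Base: k=1, s=1.
Iteration 1: 1 < 243 holds -> k = 1 * 3 = 3, s = 1 + 3 = 4.
Iteration 2: 3 < 243 holds -> k = 3 * 3 = 9, s = 4 + 9 = 13.
Iteration 3: 9 < 243 holds -> k = 9 * 3 = 27, s = 13 + 27 = 40.
Iteration 4: 27 < 243 holds -> k = 27 * 3 = 81, s = 40 + 81 = 121.
Iteration 5: 81 < 243 holds -> k = 81 * 3 = 243, s = 121 + 243 = 364.
Iteration 6: 243 < 243 fails; recursion stops.
Total rows emitted: 6.

6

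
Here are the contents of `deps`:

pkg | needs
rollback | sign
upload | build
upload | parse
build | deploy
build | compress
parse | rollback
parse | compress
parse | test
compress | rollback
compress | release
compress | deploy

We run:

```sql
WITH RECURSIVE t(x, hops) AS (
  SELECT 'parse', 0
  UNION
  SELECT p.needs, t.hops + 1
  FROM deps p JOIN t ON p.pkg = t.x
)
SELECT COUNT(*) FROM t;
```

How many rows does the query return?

Base: (parse, hops=0).
Iteration 1: edges from {parse} -> (compress, hops=1), (rollback, hops=1), (test, hops=1).
Iteration 2: edges from {compress,rollback,test} -> (deploy, hops=2), (release, hops=2), (rollback, hops=2), (sign, hops=2).
Iteration 3: edges from {deploy,release,rollback,sign} -> (sign, hops=3).
Iteration 4: no outgoing edges from {sign}; recursion stops.
Total rows emitted: 9.

9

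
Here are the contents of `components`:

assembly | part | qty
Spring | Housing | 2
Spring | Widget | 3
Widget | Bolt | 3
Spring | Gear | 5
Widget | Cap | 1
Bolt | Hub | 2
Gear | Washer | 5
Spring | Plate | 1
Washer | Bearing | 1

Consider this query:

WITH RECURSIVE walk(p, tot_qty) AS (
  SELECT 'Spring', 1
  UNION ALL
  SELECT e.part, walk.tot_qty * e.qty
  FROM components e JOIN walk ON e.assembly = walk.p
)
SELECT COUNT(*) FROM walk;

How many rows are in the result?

Base: (Spring, tot_qty=1).
Iteration 1: components of {Spring} -> Gear = 1*5 = 5, Housing = 1*2 = 2, Plate = 1*1 = 1, Widget = 1*3 = 3.
Iteration 2: components of {Gear,Housing,Plate,Widget} -> Bolt = 3*3 = 9, Cap = 3*1 = 3, Washer = 5*5 = 25.
Iteration 3: components of {Bolt,Cap,Washer} -> Bearing = 25*1 = 25, Hub = 9*2 = 18.
Iteration 4: no further components; recursion stops.
Total rows emitted: 10.

10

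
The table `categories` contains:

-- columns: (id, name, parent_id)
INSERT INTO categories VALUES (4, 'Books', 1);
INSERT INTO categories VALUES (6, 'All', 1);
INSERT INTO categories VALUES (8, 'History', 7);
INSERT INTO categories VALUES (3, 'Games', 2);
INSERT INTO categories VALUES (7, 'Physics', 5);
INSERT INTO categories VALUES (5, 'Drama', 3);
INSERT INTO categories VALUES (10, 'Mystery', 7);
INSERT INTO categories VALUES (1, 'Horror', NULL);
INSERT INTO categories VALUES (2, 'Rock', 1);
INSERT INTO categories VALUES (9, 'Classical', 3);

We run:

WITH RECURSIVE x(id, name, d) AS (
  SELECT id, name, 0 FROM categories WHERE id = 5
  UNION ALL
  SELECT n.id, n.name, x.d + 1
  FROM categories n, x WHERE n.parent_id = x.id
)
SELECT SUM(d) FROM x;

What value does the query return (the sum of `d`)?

5

Base: id=5 (Drama) at d 0.
Iteration 1: rows with parent_id in {5} -> Physics (id 7, d 1).
Iteration 2: rows with parent_id in {7} -> History (id 8, d 2), Mystery (id 10, d 2).
Iteration 3: no rows with parent_id in {8,10}; recursion stops.
SUM(d) = 0 + 1 + 2 + 2 = 5.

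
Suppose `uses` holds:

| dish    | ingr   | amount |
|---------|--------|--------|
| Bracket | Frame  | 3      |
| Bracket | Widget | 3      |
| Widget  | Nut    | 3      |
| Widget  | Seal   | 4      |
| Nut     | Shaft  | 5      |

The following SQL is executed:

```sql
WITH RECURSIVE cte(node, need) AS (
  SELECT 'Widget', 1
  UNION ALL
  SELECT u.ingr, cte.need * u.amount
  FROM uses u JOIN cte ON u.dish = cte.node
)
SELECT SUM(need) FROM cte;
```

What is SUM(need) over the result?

23

Base: (Widget, need=1).
Iteration 1: components of {Widget} -> Nut = 1*3 = 3, Seal = 1*4 = 4.
Iteration 2: components of {Nut,Seal} -> Shaft = 3*5 = 15.
Iteration 3: no further components; recursion stops.
SUM(need) = 1 + 3 + 4 + 15 = 23.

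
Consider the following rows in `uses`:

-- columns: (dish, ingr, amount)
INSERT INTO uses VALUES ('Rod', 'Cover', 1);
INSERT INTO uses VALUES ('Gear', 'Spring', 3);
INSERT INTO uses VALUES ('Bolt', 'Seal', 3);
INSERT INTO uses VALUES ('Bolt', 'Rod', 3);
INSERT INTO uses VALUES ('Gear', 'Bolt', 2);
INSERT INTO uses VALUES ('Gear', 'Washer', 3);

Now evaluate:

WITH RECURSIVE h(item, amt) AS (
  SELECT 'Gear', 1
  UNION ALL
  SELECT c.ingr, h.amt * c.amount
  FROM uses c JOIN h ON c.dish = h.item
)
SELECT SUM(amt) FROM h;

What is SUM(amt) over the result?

27

Base: (Gear, amt=1).
Iteration 1: components of {Gear} -> Bolt = 1*2 = 2, Spring = 1*3 = 3, Washer = 1*3 = 3.
Iteration 2: components of {Bolt,Spring,Washer} -> Rod = 2*3 = 6, Seal = 2*3 = 6.
Iteration 3: components of {Rod,Seal} -> Cover = 6*1 = 6.
Iteration 4: no further components; recursion stops.
SUM(amt) = 1 + 3 + 3 + 2 + 6 + 6 + 6 = 27.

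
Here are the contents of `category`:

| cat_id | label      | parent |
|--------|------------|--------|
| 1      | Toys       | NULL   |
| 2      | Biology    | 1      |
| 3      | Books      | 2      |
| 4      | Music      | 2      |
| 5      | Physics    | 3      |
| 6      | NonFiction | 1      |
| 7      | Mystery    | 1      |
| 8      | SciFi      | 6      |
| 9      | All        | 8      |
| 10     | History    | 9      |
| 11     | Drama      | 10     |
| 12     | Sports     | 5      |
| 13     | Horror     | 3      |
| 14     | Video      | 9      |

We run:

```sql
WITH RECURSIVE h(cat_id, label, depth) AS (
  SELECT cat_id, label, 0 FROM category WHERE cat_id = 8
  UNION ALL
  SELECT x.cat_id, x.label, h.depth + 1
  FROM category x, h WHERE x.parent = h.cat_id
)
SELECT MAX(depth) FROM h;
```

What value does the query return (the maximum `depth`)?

Base: cat_id=8 (SciFi) at depth 0.
Iteration 1: rows with parent in {8} -> All (id 9, depth 1).
Iteration 2: rows with parent in {9} -> History (id 10, depth 2), Video (id 14, depth 2).
Iteration 3: rows with parent in {10,14} -> Drama (id 11, depth 3).
Iteration 4: no rows with parent in {11}; recursion stops.
depth values: 0, 1, 2, 2, 3; the maximum is 3.

3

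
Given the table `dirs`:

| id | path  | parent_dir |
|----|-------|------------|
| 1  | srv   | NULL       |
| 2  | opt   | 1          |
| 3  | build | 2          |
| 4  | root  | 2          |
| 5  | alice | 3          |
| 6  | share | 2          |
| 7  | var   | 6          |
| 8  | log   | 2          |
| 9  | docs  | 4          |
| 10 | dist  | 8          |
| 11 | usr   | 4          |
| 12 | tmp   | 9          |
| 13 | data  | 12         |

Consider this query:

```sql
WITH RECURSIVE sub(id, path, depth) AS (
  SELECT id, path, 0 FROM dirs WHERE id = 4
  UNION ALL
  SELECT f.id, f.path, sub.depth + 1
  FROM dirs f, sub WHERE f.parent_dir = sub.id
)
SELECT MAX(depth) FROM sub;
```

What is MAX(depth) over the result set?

3

Base: id=4 (root) at depth 0.
Iteration 1: rows with parent_dir in {4} -> docs (id 9, depth 1), usr (id 11, depth 1).
Iteration 2: rows with parent_dir in {9,11} -> tmp (id 12, depth 2).
Iteration 3: rows with parent_dir in {12} -> data (id 13, depth 3).
Iteration 4: no rows with parent_dir in {13}; recursion stops.
depth values: 0, 1, 1, 2, 3; the maximum is 3.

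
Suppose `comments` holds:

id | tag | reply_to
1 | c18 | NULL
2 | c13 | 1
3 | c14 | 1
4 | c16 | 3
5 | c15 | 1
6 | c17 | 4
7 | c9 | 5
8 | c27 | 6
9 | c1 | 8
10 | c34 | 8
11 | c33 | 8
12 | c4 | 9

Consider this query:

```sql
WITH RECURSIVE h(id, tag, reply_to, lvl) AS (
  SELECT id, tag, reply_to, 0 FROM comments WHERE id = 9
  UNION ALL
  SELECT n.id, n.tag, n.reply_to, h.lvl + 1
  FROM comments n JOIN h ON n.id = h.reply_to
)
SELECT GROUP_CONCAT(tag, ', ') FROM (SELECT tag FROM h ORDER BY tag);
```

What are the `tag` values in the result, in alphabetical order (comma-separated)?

c1, c14, c16, c17, c18, c27

Base: id=9 (c1), reply_to=8, lvl 0.
Iteration 1: join on id=8 -> c27 (id 8, reply_to=6, lvl 1).
Iteration 2: join on id=6 -> c17 (id 6, reply_to=4, lvl 2).
Iteration 3: join on id=4 -> c16 (id 4, reply_to=3, lvl 3).
Iteration 4: join on id=3 -> c14 (id 3, reply_to=1, lvl 4).
Iteration 5: join on id=1 -> c18 (id 1, reply_to=NULL, lvl 5).
Iteration 6: reply_to is NULL; no match; recursion stops.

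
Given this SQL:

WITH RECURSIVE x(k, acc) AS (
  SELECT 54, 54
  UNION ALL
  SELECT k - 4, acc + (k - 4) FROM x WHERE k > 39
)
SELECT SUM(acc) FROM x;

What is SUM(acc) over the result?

Base: k=54, acc=54.
Iteration 1: 54 > 39 holds -> k = 54 - 4 = 50, acc = 54 + 50 = 104.
Iteration 2: 50 > 39 holds -> k = 50 - 4 = 46, acc = 104 + 46 = 150.
Iteration 3: 46 > 39 holds -> k = 46 - 4 = 42, acc = 150 + 42 = 192.
Iteration 4: 42 > 39 holds -> k = 42 - 4 = 38, acc = 192 + 38 = 230.
Iteration 5: 38 > 39 fails; recursion stops.
SUM(acc) = 54 + 104 + 150 + 192 + 230 = 730.

730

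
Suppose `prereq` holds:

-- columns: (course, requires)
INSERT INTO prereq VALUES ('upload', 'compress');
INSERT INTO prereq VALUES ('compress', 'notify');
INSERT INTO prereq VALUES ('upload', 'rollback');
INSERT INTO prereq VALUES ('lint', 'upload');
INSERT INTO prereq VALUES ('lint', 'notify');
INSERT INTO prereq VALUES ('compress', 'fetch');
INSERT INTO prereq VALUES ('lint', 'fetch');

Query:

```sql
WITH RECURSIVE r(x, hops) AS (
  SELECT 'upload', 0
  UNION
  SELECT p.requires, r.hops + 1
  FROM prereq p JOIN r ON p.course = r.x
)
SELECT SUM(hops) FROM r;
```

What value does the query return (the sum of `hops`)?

6

Base: (upload, hops=0).
Iteration 1: edges from {upload} -> (compress, hops=1), (rollback, hops=1).
Iteration 2: edges from {compress,rollback} -> (fetch, hops=2), (notify, hops=2).
Iteration 3: no outgoing edges from {fetch,notify}; recursion stops.
SUM(hops) = 0 + 1 + 1 + 2 + 2 = 6.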